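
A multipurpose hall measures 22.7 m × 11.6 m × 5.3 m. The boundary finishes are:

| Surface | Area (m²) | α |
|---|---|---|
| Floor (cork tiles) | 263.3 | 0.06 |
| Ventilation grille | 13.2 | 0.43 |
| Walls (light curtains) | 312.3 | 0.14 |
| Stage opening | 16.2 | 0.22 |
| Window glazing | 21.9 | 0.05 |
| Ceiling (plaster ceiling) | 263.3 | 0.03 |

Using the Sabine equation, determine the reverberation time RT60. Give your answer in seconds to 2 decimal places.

A = Σ Sᵢαᵢ = 263.3·0.06 + 13.2·0.43 + 312.3·0.14 + 16.2·0.22 + 21.9·0.05 + 263.3·0.03 = 77.754 sabins.
Room volume: 1395.596 m³.
Sabine: RT60 = 0.161 × 1395.596 / 77.754 = 2.89 s.

2.89 s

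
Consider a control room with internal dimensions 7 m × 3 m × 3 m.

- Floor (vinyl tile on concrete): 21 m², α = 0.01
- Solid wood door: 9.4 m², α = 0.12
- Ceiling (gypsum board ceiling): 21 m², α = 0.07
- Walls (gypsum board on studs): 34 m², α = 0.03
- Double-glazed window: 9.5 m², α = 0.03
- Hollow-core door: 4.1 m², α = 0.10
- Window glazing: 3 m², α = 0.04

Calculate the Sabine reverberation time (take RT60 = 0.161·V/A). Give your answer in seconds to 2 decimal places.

Total absorption A = 21×0.01 + 9.4×0.12 + 21×0.07 + 34×0.03 + 9.5×0.03 + 4.1×0.10 + 3×0.04
  = 0.210 + 1.128 + 1.470 + 1.020 + 0.285 + 0.410 + 0.120 = 4.643 m² sabins.
Volume V = 7 × 3 × 3 = 63 m³.
RT60 = 0.161 · V / A = 0.161 × 63 / 4.643 = 2.18 s.

2.18 s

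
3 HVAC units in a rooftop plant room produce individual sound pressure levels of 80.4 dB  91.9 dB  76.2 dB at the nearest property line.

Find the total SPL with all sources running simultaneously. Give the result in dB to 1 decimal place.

92.3 dB

Sum in the linear (power) domain: Σ 10^(Lᵢ/10) = 10^(80.4/10) + 10^(91.9/10) + 10^(76.2/10) = 1.7e+09.
Combined level = 10 log₁₀(1.7e+09) = 92.3 dB.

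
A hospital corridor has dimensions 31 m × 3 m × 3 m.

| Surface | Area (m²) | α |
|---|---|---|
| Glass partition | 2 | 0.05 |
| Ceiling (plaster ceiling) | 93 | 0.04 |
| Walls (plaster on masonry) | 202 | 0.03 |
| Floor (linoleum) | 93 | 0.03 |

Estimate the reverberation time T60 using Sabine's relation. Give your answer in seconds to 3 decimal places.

Summing Sᵢαᵢ: 0.100 + 3.720 + 6.060 + 2.790 → A = 12.670 sabins.
Volume V = 31 × 3 × 3 = 279 m³.
RT60 = 0.161 · V / A = 0.161 × 279 / 12.670 = 3.545 s.

3.545 s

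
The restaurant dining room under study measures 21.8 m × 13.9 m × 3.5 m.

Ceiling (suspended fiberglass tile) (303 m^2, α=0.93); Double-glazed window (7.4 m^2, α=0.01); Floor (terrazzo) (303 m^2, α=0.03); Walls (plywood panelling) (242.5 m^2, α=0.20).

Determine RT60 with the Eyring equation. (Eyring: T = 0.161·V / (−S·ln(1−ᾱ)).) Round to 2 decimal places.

0.39 sec

S = Σ Sᵢ = 855.9 m^2.
Σ(Sᵢαᵢ) = 303×0.93 + 7.4×0.01 + 303×0.03 + 242.5×0.20 = 339.454.
ᾱ = 339.454 / 855.9 = 0.3966.
−S·ln(1−ᾱ) = −855.9 × ln(1 − 0.3966) = 432.379.
V = 21.8 × 13.9 × 3.5 = 1060.57 m³.
T = 0.161·V/[−S·ln(1−ᾱ)] = 0.161·1060.57/432.379 = 0.39 s.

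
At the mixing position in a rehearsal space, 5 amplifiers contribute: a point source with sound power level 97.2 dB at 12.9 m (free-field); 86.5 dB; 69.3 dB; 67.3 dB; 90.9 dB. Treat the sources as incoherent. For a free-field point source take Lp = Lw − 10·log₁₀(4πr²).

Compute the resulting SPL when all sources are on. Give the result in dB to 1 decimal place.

Source at 12.9 m: Lp = 97.2 − 10·log₁₀(4π·12.9²) = 97.2 − 10·log₁₀(2091.170) = 64.0 dB.
Sum in the linear (power) domain: Σ 10^(Lᵢ/10) = 10^(64.0/10) + 10^(86.5/10) + 10^(69.3/10) + 10^(67.3/10) + 10^(90.9/10) = 1.693e+09.
L_total = 10·log₁₀(1.693e+09) = 92.3 dB.

92.3 dB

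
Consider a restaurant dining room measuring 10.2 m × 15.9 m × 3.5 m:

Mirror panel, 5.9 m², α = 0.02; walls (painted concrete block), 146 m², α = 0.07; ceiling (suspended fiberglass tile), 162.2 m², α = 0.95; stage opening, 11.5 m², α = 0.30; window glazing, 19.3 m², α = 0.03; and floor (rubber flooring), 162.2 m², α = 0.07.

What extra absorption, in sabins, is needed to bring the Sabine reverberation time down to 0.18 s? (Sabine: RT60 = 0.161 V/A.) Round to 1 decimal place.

327.9 sabins

Equivalent absorption area: A₁ = 5.9*0.02 + 146*0.07 + 162.2*0.95 + 11.5*0.30 + 19.3*0.03 + 162.2*0.07 = 179.811 m².
For T = 0.18 s, need A₂ = 0.161·V/T = 0.161·567.63/0.18 = 507.714 sabins.
ΔA = A₂ − A₁ = 507.714 − 179.811 = 327.9 sabins.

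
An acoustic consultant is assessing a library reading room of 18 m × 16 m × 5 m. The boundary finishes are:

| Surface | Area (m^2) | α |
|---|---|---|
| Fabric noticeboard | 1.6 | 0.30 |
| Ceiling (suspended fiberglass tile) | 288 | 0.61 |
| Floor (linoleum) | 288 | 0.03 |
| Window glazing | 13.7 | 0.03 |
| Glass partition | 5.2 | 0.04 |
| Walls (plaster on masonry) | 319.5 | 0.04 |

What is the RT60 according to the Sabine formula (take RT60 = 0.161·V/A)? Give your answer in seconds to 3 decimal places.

Total absorption A = 1.6·0.30 + 288·0.61 + 288·0.03 + 13.7·0.03 + 5.2·0.04 + 319.5·0.04
  = 0.480 + 175.680 + 8.640 + 0.411 + 0.208 + 12.780 = 198.199 m^2 sabins.
Volume V = 18 × 16 × 5 = 1440 m³.
RT60 = 0.161 · V / A = 0.161 × 1440 / 198.199 = 1.170 s.

1.170 sec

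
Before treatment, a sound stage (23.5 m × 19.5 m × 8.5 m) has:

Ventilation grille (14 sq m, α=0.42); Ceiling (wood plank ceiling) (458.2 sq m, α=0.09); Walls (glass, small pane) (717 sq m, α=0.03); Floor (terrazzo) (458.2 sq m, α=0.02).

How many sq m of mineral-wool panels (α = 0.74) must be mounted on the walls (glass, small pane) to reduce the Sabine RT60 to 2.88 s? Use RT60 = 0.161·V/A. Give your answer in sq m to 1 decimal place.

A₁ = Σ Sᵢαᵢ = 14×0.42 + 458.2×0.09 + 717×0.03 + 458.2×0.02 = 77.792 sabins.
Required A₂ = 0.161·3895.125/2.88 = 217.748 sabins.
Absorption to add: 217.748 − 77.792 = 139.956 sabins.
Each sq m of panel replacing the walls (glass, small pane) adds (0.74 − 0.03) = 0.71 sabins.
Area = ΔA/Δα = 139.956/0.71 = 197.1 sq m.

197.1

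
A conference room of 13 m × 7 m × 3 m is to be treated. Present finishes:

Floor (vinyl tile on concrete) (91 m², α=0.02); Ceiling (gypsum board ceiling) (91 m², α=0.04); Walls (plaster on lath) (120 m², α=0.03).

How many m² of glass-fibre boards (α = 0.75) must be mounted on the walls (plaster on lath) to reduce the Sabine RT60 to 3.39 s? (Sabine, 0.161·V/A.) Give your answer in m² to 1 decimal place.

5.4

Summing Sᵢαᵢ: 1.820 + 3.640 + 3.600 → A₁ = 9.060 sabins.
V = 273 m³. Target absorption A₂ = 0.161 × 273 / 3.39 = 12.965 sabins.
ΔA needed = 12.965 − 9.060 = 3.905 sabins.
Net gain per m²: Δα = 0.75 − 0.03 = 0.72.
Area = ΔA/Δα = 3.905/0.72 = 5.4 m².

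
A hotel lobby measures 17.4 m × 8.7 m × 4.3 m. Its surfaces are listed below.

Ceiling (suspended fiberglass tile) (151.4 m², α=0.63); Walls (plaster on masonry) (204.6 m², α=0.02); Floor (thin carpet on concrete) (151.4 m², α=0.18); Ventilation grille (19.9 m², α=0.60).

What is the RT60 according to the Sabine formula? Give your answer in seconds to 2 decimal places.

A = Σ Sᵢαᵢ = 151.4×0.63 + 204.6×0.02 + 151.4×0.18 + 19.9×0.60 = 138.666 sabins.
V = 17.4·8.7·4.3 = 650.934 m³.
Sabine: RT60 = 0.161 × 650.934 / 138.666 = 0.76 s.

0.76 sec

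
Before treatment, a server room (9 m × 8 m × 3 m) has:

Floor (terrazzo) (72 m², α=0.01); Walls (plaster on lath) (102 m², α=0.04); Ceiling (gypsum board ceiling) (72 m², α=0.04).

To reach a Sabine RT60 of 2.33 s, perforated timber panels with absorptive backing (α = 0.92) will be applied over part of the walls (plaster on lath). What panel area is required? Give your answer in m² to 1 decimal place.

8.2

Summing Sᵢαᵢ: 0.720 + 4.080 + 2.880 → A₁ = 7.680 sabins.
V = 216 m³. Target absorption A₂ = 0.161 × 216 / 2.33 = 14.925 sabins.
ΔA needed = 14.925 − 7.680 = 7.245 sabins.
Net gain per m²: Δα = 0.92 − 0.04 = 0.88.
Area = ΔA/Δα = 7.245/0.88 = 8.2 m².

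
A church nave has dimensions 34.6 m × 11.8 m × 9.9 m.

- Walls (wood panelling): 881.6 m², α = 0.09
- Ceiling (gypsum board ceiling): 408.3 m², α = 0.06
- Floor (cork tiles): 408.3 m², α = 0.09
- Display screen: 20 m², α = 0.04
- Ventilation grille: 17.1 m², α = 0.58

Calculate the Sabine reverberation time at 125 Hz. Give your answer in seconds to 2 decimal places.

4.30 s

A = Σ Sᵢαᵢ = 881.6×0.09 + 408.3×0.06 + 408.3×0.09 + 20×0.04 + 17.1×0.58 = 151.307 sabins.
V = 34.6·11.8·9.9 = 4041.972 m³.
T = 0.161 V/A = 0.161·4041.972/151.307 = 4.30 s.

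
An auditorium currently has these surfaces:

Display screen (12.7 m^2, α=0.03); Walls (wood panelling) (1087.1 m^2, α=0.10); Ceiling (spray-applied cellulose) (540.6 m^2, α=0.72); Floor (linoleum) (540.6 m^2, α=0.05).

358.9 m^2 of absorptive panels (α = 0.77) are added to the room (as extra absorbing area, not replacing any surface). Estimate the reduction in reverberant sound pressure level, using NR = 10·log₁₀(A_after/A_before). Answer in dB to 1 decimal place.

1.8 dB

A_before = Σ Sᵢαᵢ = 12.7*0.03 + 1087.1*0.10 + 540.6*0.72 + 540.6*0.05 = 525.353 sabins.
Added absorption = 358.9 × 0.77 = 276.353 sabins.
New total A_after = 801.706 sabins.
Reduction = 10 log₁₀(A_after/A_before) = 10 log₁₀(1.5260) = 1.8 dB.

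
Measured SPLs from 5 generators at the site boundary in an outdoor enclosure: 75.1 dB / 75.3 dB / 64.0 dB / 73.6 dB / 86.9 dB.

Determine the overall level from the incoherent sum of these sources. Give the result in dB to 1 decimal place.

87.6 dB

Converting to relative power and adding: 10^(75.1/10) + 10^(75.3/10) + 10^(64.0/10) + 10^(73.6/10) + 10^(86.9/10) = 5.814e+08.
Back to dB: 10·log₁₀ Σ = 87.6 dB.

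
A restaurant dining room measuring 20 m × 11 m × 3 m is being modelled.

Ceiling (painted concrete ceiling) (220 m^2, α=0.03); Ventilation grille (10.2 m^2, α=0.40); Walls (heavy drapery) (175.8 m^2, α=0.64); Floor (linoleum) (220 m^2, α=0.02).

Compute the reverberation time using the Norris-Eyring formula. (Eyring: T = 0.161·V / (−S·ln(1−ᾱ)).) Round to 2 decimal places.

Total surface area S = 220 + 10.2 + 175.8 + 220 = 626.0 m^2.
Absorption A = 220×0.03 + 10.2×0.40 + 175.8×0.64 + 220×0.02 = 127.592 sabins.
ᾱ = 127.592 / 626.0 = 0.2038.
Eyring denominator: −S ln(1−ᾱ) = 142.668.
V = 20 × 11 × 3 = 660 m³.
T = 0.161·V/[−S·ln(1−ᾱ)] = 0.161·660/142.668 = 0.74 s.

0.74 seconds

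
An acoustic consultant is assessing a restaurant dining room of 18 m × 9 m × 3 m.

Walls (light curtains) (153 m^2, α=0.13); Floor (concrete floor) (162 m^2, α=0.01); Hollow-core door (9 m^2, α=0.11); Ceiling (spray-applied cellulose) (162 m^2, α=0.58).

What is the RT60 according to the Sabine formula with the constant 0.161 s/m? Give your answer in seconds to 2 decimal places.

0.67 s

A = Σ Sᵢαᵢ = 153·0.13 + 162·0.01 + 9·0.11 + 162·0.58 = 116.460 sabins.
V = 18·9·3 = 486 m³.
RT60 = 0.161 · V / A = 0.161 × 486 / 116.460 = 0.67 s.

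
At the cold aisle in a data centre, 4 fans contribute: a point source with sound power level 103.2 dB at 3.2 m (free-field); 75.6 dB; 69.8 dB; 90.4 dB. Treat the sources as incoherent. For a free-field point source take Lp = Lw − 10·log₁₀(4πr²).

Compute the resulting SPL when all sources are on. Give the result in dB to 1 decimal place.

Source at 3.2 m: Lp = 103.2 − 10·log₁₀(4π·3.2²) = 103.2 − 10·log₁₀(128.680) = 82.1 dB.
Converting to relative power and adding: 10^(82.1/10) + 10^(75.6/10) + 10^(69.8/10) + 10^(90.4/10) = 1.305e+09.
Back to dB: 10·log₁₀ Σ = 91.2 dB.

91.2 dB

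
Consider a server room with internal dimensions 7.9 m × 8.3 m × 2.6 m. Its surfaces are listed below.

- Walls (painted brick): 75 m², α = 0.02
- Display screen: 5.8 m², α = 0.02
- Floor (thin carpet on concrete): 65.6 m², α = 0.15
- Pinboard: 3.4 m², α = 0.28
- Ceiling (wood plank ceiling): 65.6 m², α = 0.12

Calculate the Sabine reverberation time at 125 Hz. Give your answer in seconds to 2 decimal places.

Equivalent absorption area: A = 75×0.02 + 5.8×0.02 + 65.6×0.15 + 3.4×0.28 + 65.6×0.12 = 20.280 m².
V = 7.9·8.3·2.6 = 170.482 m³.
Sabine: RT60 = 0.161 × 170.482 / 20.280 = 1.35 s.

1.35 s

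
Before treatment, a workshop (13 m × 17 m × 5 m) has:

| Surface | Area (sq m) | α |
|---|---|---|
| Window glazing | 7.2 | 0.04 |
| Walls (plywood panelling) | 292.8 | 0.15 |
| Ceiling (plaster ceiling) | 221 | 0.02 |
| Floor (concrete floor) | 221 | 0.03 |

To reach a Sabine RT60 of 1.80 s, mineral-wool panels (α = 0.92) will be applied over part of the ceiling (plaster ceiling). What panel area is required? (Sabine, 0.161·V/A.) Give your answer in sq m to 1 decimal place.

48.4

Summing Sᵢαᵢ: 0.288 + 43.920 + 4.420 + 6.630 → A₁ = 55.258 sabins.
Required A₂ = 0.161·1105/1.80 = 98.836 sabins.
ΔA needed = 98.836 − 55.258 = 43.578 sabins.
Each sq m of panel replacing the ceiling (plaster ceiling) adds (0.92 − 0.02) = 0.90 sabins.
Panel area = 43.578 / 0.90 = 48.4 sq m.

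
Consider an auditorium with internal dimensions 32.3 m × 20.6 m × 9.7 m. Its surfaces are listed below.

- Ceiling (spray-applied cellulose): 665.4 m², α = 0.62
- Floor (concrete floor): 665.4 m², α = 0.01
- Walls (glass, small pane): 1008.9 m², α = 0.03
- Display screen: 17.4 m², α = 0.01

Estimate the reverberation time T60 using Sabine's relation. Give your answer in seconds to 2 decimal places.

Total absorption A = 665.4*0.62 + 665.4*0.01 + 1008.9*0.03 + 17.4*0.01
  = 412.548 + 6.654 + 30.267 + 0.174 = 449.643 m² sabins.
Volume V = 32.3 × 20.6 × 9.7 = 6454.186 m³.
Sabine: RT60 = 0.161 × 6454.186 / 449.643 = 2.31 s.

2.31 s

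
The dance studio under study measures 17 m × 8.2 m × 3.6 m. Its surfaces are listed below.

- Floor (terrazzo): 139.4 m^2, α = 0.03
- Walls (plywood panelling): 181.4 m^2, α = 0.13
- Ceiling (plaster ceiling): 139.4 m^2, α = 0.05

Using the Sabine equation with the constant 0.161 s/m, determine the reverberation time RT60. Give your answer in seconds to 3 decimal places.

2.326 s

Summing Sᵢαᵢ: 4.182 + 23.582 + 6.970 → A = 34.734 sabins.
Volume V = 17 × 8.2 × 3.6 = 501.84 m³.
Sabine: RT60 = 0.161 × 501.84 / 34.734 = 2.326 s.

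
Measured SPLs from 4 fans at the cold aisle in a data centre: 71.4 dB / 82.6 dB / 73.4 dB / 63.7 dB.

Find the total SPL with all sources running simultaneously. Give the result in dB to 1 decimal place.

Sum in the linear (power) domain: Σ 10^(Lᵢ/10) = 10^(71.4/10) + 10^(82.6/10) + 10^(73.4/10) + 10^(63.7/10) = 2.2e+08.
L_total = 10·log₁₀(2.2e+08) = 83.4 dB.

83.4 dB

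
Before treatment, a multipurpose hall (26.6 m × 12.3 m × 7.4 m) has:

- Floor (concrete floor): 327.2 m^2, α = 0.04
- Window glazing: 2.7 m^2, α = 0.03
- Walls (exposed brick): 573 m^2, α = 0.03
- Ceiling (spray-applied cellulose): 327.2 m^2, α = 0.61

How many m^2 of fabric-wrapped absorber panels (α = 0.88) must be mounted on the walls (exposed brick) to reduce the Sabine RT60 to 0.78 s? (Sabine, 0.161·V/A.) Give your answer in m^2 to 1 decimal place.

Summing Sᵢαᵢ: 13.088 + 0.081 + 17.190 + 199.592 → A₁ = 229.951 sabins.
V = 2421.132 m³. Target absorption A₂ = 0.161 × 2421.132 / 0.78 = 499.746 sabins.
ΔA needed = 499.746 − 229.951 = 269.795 sabins.
Net gain per m^2: Δα = 0.88 − 0.03 = 0.85.
Area = ΔA/Δα = 269.795/0.85 = 317.4 m^2.

317.4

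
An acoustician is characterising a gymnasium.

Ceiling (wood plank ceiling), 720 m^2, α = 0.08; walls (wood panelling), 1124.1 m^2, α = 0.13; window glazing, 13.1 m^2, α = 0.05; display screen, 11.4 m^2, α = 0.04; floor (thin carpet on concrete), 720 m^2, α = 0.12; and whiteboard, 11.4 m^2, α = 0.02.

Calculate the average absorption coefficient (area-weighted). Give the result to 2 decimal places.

0.11

S = Σ Sᵢ = 720 + 1124.1 + 13.1 + 11.4 + 720 + 11.4 = 2600.0 m^2.
A = 720·0.08 + 1124.1·0.13 + 13.1·0.05 + 11.4·0.04 + 720·0.12 + 11.4·0.02 = 291.472 sabins.
ᾱ = 291.472 / 2600.0 = 0.11.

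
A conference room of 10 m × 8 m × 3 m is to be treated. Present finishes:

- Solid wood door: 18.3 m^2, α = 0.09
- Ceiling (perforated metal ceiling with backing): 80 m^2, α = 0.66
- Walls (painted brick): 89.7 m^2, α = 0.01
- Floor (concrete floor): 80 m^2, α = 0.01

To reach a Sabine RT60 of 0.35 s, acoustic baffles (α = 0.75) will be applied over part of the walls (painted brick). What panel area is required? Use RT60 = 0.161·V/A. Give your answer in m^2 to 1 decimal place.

73.3

Equivalent absorption area: A₁ = 18.3*0.09 + 80*0.66 + 89.7*0.01 + 80*0.01 = 56.144 m^2.
V = 240 m³. Target absorption A₂ = 0.161 × 240 / 0.35 = 110.400 sabins.
Absorption to add: 110.400 − 56.144 = 54.256 sabins.
Each m^2 of panel replacing the walls (painted brick) adds (0.75 − 0.01) = 0.74 sabins.
Panel area = 54.256 / 0.74 = 73.3 m^2.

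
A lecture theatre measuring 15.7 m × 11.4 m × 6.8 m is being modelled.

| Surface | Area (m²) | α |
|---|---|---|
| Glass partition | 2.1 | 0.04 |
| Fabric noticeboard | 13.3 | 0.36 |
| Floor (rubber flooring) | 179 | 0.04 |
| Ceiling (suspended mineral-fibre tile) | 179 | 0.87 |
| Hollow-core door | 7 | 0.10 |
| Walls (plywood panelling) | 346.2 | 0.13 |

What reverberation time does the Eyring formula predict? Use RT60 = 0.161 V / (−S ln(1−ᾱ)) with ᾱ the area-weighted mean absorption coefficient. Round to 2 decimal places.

S = Σ Sᵢ = 726.6 m².
Absorption A = 2.1×0.04 + 13.3×0.36 + 179×0.04 + 179×0.87 + 7×0.10 + 346.2×0.13 = 213.468 sabins.
Mean coefficient ᾱ = A/S = 0.2938.
−S·ln(1−ᾱ) = −726.6 × ln(1 − 0.2938) = 252.753.
V = 15.7 × 11.4 × 6.8 = 1217.064 m³.
T = 0.161·V/[−S·ln(1−ᾱ)] = 0.161·1217.064/252.753 = 0.78 s.

0.78 sec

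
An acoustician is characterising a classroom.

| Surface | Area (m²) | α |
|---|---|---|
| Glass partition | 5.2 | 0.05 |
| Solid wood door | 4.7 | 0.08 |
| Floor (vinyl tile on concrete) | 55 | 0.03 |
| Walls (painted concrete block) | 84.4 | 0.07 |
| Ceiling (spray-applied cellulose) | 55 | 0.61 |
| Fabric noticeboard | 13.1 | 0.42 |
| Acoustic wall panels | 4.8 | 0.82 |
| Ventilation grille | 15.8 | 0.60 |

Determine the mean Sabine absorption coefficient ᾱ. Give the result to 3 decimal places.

Total surface area S = 238.0 m².
Weighted sum Σ Sα = 60.662.
ᾱ = A/S = 0.255.

0.255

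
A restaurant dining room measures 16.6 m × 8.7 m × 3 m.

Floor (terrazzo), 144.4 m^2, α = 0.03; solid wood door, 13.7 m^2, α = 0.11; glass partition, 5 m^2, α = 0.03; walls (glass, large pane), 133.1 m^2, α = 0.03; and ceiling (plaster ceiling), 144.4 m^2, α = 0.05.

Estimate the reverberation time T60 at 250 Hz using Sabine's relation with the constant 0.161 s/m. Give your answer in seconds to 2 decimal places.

4.06 sec

A = Σ Sᵢαᵢ = 144.4×0.03 + 13.7×0.11 + 5×0.03 + 133.1×0.03 + 144.4×0.05 = 17.202 sabins.
Volume V = 16.6 × 8.7 × 3 = 433.26 m³.
Sabine: RT60 = 0.161 × 433.26 / 17.202 = 4.06 s.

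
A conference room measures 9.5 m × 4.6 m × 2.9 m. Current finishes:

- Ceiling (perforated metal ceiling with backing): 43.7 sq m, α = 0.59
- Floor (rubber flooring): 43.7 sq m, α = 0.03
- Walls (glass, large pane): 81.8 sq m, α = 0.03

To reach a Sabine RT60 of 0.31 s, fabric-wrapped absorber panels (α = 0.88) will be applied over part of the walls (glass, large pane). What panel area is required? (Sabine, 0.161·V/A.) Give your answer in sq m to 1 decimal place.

42.7

Equivalent absorption area: A₁ = 43.7*0.59 + 43.7*0.03 + 81.8*0.03 = 29.548 sq m.
V = 126.73 m³. Target absorption A₂ = 0.161 × 126.73 / 0.31 = 65.818 sabins.
Absorption to add: 65.818 − 29.548 = 36.270 sabins.
Each sq m of panel replacing the walls (glass, large pane) adds (0.88 − 0.03) = 0.85 sabins.
Panel area = 36.270 / 0.85 = 42.7 sq m.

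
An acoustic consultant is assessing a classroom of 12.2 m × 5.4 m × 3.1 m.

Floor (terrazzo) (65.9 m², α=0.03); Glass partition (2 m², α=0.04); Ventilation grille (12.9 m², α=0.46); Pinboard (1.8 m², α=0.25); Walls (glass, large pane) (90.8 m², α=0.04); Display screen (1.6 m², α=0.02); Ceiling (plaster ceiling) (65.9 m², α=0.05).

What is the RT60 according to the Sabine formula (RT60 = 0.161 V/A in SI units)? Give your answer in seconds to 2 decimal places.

2.14 sec

Equivalent absorption area: A = 65.9·0.03 + 2·0.04 + 12.9·0.46 + 1.8·0.25 + 90.8·0.04 + 1.6·0.02 + 65.9·0.05 = 15.400 m².
Volume V = 12.2 × 5.4 × 3.1 = 204.228 m³.
Sabine: RT60 = 0.161 × 204.228 / 15.400 = 2.14 s.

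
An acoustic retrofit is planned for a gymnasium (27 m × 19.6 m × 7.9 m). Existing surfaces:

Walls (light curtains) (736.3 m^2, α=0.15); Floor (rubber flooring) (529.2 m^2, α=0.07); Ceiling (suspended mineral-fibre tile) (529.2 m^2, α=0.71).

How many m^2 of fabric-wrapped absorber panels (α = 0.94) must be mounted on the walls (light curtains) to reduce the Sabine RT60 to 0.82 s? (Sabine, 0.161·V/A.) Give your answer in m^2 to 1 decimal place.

Summing Sᵢαᵢ: 110.445 + 37.044 + 375.732 → A₁ = 523.221 sabins.
Required A₂ = 0.161·4180.68/0.82 = 820.841 sabins.
Absorption to add: 820.841 − 523.221 = 297.620 sabins.
Each m^2 of panel replacing the walls (light curtains) adds (0.94 − 0.15) = 0.79 sabins.
Area = ΔA/Δα = 297.620/0.79 = 376.7 m^2.

376.7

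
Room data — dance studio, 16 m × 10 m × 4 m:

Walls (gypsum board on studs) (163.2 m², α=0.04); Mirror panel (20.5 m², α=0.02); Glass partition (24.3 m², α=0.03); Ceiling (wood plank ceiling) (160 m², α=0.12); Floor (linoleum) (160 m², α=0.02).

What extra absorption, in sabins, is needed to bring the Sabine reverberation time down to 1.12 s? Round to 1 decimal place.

Total absorption A₁ = 163.2*0.04 + 20.5*0.02 + 24.3*0.03 + 160*0.12 + 160*0.02
  = 6.528 + 0.410 + 0.729 + 19.200 + 3.200 = 30.067 m² sabins.
For T = 1.12 s, need A₂ = 0.161·V/T = 0.161·640/1.12 = 92.000 sabins.
ΔA = A₂ − A₁ = 92.000 − 30.067 = 61.9 sabins.

61.9 sabins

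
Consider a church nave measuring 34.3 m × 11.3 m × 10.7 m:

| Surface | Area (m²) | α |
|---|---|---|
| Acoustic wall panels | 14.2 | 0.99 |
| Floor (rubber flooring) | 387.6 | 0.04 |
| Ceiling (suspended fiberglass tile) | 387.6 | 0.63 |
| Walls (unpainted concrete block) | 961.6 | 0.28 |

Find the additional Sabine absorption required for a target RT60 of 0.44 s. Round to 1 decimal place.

974.5 sabins

Summing Sᵢαᵢ: 14.058 + 15.504 + 244.188 + 269.248 → A₁ = 542.998 sabins.
V = 4147.213 m³. Required absorption A₂ = 0.161 × 4147.213 / 0.44 = 1517.503 sabins.
ΔA = A₂ − A₁ = 1517.503 − 542.998 = 974.5 sabins.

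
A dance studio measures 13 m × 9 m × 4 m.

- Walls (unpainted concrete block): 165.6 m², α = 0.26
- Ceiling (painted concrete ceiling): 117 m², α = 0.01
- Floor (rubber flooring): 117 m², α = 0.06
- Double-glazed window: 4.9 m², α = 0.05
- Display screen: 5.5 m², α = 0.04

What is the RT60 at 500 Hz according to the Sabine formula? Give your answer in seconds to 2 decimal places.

Total absorption A = 165.6*0.26 + 117*0.01 + 117*0.06 + 4.9*0.05 + 5.5*0.04
  = 43.056 + 1.170 + 7.020 + 0.245 + 0.220 = 51.711 m² sabins.
Room volume: 468 m³.
Sabine: RT60 = 0.161 × 468 / 51.711 = 1.46 s.

1.46 s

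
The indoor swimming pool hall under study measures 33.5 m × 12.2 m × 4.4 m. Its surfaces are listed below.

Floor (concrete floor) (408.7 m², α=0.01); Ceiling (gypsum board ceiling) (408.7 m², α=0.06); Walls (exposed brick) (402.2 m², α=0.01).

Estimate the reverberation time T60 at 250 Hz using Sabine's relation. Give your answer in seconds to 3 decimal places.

8.873 seconds

A = Σ Sᵢαᵢ = 408.7*0.01 + 408.7*0.06 + 402.2*0.01 = 32.631 sabins.
Volume V = 33.5 × 12.2 × 4.4 = 1798.28 m³.
T = 0.161 V/A = 0.161·1798.28/32.631 = 8.873 s.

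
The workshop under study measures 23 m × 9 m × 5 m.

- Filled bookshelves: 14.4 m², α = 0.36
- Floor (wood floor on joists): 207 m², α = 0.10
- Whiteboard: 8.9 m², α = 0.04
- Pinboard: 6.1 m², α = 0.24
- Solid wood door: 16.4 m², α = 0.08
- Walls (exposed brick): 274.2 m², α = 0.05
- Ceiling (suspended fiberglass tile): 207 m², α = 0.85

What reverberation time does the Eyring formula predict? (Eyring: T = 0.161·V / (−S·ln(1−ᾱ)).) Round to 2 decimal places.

0.64 seconds

S = Σ Sᵢ = 734.0 m².
Σ(Sᵢαᵢ) = 14.4×0.36 + 207×0.10 + 8.9×0.04 + 6.1×0.24 + 16.4×0.08 + 274.2×0.05 + 207×0.85 = 218.676.
Mean coefficient ᾱ = A/S = 0.2979.
Eyring denominator: −S ln(1−ᾱ) = 259.601.
V = 23 × 9 × 5 = 1035 m³.
T = 0.161·V/[−S·ln(1−ᾱ)] = 0.161·1035/259.601 = 0.64 s.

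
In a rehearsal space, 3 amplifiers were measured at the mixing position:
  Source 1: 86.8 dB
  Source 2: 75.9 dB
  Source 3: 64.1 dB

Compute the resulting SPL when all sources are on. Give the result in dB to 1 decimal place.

87.2 dB

Sum in the linear (power) domain: Σ 10^(Lᵢ/10) = 10^(86.8/10) + 10^(75.9/10) + 10^(64.1/10) = 5.201e+08.
L_total = 10·log₁₀(5.201e+08) = 87.2 dB.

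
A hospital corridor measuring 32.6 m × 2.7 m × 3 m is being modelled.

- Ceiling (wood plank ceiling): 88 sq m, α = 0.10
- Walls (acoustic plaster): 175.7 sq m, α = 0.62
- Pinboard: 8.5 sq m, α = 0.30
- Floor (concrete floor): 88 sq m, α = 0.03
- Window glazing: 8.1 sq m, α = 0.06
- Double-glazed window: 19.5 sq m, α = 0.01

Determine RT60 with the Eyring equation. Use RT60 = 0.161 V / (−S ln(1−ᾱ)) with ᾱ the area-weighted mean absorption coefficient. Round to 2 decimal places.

0.29 seconds

Total surface area S = 88 + 175.7 + 8.5 + 88 + 8.1 + 19.5 = 387.8 sq m.
Absorption A = 88×0.10 + 175.7×0.62 + 8.5×0.30 + 88×0.03 + 8.1×0.06 + 19.5×0.01 = 123.605 sabins.
Mean coefficient ᾱ = A/S = 0.3187.
Eyring denominator: −S ln(1−ᾱ) = 148.819.
V = 32.6 × 2.7 × 3 = 264.06 m³.
RT60 = 0.161 × 264.06 / 148.819 = 0.29 s.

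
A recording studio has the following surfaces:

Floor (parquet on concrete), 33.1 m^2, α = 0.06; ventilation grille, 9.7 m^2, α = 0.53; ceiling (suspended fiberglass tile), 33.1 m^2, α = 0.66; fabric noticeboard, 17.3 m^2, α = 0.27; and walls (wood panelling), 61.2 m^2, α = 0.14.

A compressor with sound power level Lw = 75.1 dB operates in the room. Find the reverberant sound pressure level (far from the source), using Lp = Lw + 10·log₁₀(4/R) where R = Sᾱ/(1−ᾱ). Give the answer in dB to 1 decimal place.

A = 42.212 sabins; S = 154.4 m^2.
ᾱ = 42.212/154.4 = 0.2734; R = Sᾱ/(1−ᾱ) = 42.212/(1−0.2734) = 58.095 m^2.
Lp = 75.1 + 10·log₁₀(4/58.095) = 75.1 + (-11.62) = 63.5 dB.

63.5 dB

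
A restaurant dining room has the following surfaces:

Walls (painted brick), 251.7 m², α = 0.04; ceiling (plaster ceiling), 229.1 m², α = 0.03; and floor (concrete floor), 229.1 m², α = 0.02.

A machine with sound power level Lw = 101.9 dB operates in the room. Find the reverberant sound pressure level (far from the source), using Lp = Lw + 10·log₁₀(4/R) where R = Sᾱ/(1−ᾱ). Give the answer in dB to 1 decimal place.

94.5 dB

A = 21.523 sabins; S = 709.9 m².
ᾱ = 21.523/709.9 = 0.0303; R = Sᾱ/(1−ᾱ) = 21.523/(1−0.0303) = 22.196 m².
Lp = Lw + 10 log₁₀(4/R) = 101.9 -7.44 = 94.5 dB.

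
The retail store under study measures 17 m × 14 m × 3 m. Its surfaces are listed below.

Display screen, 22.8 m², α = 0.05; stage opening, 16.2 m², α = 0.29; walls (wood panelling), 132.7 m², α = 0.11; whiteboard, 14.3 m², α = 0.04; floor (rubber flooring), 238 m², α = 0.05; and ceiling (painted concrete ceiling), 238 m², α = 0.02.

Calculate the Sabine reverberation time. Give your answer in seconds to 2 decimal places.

Equivalent absorption area: A = 22.8·0.05 + 16.2·0.29 + 132.7·0.11 + 14.3·0.04 + 238·0.05 + 238·0.02 = 37.667 m².
V = 17·14·3 = 714 m³.
T = 0.161 V/A = 0.161·714/37.667 = 3.05 s.

3.05 sec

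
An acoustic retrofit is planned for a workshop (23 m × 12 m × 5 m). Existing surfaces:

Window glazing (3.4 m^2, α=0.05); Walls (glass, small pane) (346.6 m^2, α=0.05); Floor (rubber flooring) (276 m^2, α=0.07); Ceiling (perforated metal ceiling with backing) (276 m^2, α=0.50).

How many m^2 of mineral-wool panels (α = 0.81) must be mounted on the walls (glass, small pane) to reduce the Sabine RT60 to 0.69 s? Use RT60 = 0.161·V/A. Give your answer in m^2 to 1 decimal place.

A₁ = Σ Sᵢαᵢ = 3.4*0.05 + 346.6*0.05 + 276*0.07 + 276*0.50 = 174.820 sabins.
V = 1380 m³. Target absorption A₂ = 0.161 × 1380 / 0.69 = 322.000 sabins.
Absorption to add: 322.000 − 174.820 = 147.180 sabins.
Each m^2 of panel replacing the walls (glass, small pane) adds (0.81 − 0.05) = 0.76 sabins.
Panel area = 147.180 / 0.76 = 193.7 m^2.

193.7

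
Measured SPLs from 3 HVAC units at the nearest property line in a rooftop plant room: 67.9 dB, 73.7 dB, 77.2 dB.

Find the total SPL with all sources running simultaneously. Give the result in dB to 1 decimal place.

Σ 10^(Lᵢ/10) = 8.209e+07.
Back to dB: 10·log₁₀ Σ = 79.1 dB.

79.1 dB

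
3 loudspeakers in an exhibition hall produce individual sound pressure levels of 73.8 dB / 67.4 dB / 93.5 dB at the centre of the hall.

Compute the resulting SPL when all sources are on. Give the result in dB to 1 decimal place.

93.6 dB

Converting to relative power and adding: 10^(73.8/10) + 10^(67.4/10) + 10^(93.5/10) = 2.268e+09.
L_total = 10·log₁₀(2.268e+09) = 93.6 dB.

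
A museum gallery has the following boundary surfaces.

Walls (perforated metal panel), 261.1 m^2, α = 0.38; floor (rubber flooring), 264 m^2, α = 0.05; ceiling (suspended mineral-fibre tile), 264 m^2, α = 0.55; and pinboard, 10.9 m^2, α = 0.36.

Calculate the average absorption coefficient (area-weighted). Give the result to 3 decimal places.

0.327

S = Σ Sᵢ = 261.1 + 264 + 264 + 10.9 = 800.0 m^2.
A = 261.1×0.38 + 264×0.05 + 264×0.55 + 10.9×0.36 = 261.542 sabins.
ᾱ = 261.542 / 800.0 = 0.327.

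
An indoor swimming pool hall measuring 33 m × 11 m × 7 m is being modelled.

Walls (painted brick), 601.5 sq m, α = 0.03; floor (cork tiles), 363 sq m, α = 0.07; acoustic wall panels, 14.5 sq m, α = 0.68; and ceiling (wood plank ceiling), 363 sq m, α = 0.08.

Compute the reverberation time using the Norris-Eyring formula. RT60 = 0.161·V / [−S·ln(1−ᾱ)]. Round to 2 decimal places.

Total surface area S = 601.5 + 363 + 14.5 + 363 = 1342.0 sq m.
Absorption A = 601.5·0.03 + 363·0.07 + 14.5·0.68 + 363·0.08 = 82.355 sabins.
Mean coefficient ᾱ = A/S = 0.0614.
−S·ln(1−ᾱ) = −1342.0 × ln(1 − 0.0614) = 85.037.
V = 33 × 11 × 7 = 2541 m³.
RT60 = 0.161 × 2541 / 85.037 = 4.81 s.

4.81 s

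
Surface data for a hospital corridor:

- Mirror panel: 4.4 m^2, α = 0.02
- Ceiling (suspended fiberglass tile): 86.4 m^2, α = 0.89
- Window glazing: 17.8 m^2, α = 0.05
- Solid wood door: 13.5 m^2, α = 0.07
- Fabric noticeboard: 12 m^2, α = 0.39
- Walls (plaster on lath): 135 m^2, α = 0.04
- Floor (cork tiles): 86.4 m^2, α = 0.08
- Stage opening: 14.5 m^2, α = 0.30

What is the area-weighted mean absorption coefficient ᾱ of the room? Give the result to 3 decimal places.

0.271

S = Σ Sᵢ = 4.4 + 86.4 + 17.8 + 13.5 + 12 + 135 + 86.4 + 14.5 = 370.0 m^2.
A = 4.4×0.02 + 86.4×0.89 + 17.8×0.05 + 13.5×0.07 + 12×0.39 + 135×0.04 + 86.4×0.08 + 14.5×0.30 = 100.161 sabins.
ᾱ = A/S = 0.271.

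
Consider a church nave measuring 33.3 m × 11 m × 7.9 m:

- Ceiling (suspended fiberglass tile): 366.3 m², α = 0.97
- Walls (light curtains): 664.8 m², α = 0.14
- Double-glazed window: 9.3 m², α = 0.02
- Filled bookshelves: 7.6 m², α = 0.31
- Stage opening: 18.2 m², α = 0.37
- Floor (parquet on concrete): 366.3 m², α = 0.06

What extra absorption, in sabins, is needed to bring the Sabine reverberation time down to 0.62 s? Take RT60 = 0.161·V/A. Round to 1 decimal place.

271.8 sabins

A₁ = Σ Sᵢαᵢ = 366.3*0.97 + 664.8*0.14 + 9.3*0.02 + 7.6*0.31 + 18.2*0.37 + 366.3*0.06 = 479.637 sabins.
V = 2893.77 m³. Required absorption A₂ = 0.161 × 2893.77 / 0.62 = 751.447 sabins.
Additional absorption ΔA = 751.447 − 479.637 = 271.8 sabins.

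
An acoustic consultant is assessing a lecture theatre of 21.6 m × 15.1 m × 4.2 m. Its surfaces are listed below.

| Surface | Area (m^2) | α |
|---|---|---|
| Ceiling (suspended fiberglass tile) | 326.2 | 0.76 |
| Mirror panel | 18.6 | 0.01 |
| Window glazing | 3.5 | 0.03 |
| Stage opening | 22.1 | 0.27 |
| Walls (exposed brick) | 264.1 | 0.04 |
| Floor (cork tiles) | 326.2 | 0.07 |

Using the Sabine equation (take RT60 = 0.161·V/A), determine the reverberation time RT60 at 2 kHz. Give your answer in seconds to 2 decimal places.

0.77 s

Summing Sᵢαᵢ: 247.912 + 0.186 + 0.105 + 5.967 + 10.564 + 22.834 → A = 287.568 sabins.
Room volume: 1369.872 m³.
Sabine: RT60 = 0.161 × 1369.872 / 287.568 = 0.77 s.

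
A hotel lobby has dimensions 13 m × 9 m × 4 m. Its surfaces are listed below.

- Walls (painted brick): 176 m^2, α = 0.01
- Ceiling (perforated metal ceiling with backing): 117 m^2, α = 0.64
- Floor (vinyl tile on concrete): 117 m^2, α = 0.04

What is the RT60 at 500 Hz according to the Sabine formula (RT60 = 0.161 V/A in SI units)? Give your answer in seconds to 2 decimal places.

0.93 sec

A = Σ Sᵢαᵢ = 176*0.01 + 117*0.64 + 117*0.04 = 81.320 sabins.
Volume V = 13 × 9 × 4 = 468 m³.
Sabine: RT60 = 0.161 × 468 / 81.320 = 0.93 s.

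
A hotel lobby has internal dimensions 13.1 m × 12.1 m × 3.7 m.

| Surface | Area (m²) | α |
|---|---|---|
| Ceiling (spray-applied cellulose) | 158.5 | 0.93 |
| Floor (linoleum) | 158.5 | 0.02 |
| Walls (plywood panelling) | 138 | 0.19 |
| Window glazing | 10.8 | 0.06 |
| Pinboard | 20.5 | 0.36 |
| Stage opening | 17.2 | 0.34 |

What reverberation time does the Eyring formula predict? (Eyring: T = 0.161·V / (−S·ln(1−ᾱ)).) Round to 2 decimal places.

Total surface area S = 158.5 + 158.5 + 138 + 10.8 + 20.5 + 17.2 = 503.5 m².
Σ(Sᵢαᵢ) = 158.5×0.93 + 158.5×0.02 + 138×0.19 + 10.8×0.06 + 20.5×0.36 + 17.2×0.34 = 190.671.
ᾱ = 190.671 / 503.5 = 0.3787.
−S·ln(1−ᾱ) = −503.5 × ln(1 − 0.3787) = 239.636.
V = 13.1 × 12.1 × 3.7 = 586.487 m³.
RT60 = 0.161 × 586.487 / 239.636 = 0.39 s.

0.39 sec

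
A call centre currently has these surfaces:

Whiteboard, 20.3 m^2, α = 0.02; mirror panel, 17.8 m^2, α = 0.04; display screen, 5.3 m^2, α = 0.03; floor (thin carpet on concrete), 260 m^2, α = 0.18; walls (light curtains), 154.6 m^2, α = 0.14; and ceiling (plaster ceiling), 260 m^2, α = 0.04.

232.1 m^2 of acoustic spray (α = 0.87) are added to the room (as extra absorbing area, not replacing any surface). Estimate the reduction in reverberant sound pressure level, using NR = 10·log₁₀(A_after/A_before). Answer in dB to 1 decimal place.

5.5 dB

Equivalent absorption area: A_before = 20.3*0.02 + 17.8*0.04 + 5.3*0.03 + 260*0.18 + 154.6*0.14 + 260*0.04 = 80.121 m^2.
Added absorption = 232.1 × 0.87 = 201.927 sabins.
New total A_after = 282.048 sabins.
NR = 10·log₁₀(282.048/80.121) = 5.5 dB.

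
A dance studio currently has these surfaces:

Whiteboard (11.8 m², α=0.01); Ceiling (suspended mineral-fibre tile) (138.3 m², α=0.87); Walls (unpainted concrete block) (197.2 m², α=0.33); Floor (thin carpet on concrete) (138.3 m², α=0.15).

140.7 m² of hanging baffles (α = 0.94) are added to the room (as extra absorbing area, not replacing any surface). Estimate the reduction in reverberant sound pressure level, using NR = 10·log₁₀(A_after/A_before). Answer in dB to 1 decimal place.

Summing Sᵢαᵢ: 0.118 + 120.321 + 65.076 + 20.745 → A_before = 206.260 sabins.
Added absorption = 140.7 × 0.94 = 132.258 sabins.
A_after = 206.260 + 132.258 = 338.518 sabins.
Reduction = 10 log₁₀(A_after/A_before) = 10 log₁₀(1.6412) = 2.2 dB.

2.2 dB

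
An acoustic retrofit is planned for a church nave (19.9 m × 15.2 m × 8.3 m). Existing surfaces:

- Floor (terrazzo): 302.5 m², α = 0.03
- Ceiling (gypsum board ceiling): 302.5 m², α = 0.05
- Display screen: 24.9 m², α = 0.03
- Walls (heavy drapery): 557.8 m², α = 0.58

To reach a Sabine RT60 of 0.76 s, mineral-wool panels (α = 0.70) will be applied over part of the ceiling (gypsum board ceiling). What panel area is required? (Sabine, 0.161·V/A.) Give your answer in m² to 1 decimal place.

Total absorption A₁ = 302.5×0.03 + 302.5×0.05 + 24.9×0.03 + 557.8×0.58
  = 9.075 + 15.125 + 0.747 + 323.524 = 348.471 m² sabins.
Required A₂ = 0.161·2510.584/0.76 = 531.847 sabins.
Absorption to add: 531.847 − 348.471 = 183.376 sabins.
Net gain per m²: Δα = 0.70 − 0.05 = 0.65.
Panel area = 183.376 / 0.65 = 282.1 m².

282.1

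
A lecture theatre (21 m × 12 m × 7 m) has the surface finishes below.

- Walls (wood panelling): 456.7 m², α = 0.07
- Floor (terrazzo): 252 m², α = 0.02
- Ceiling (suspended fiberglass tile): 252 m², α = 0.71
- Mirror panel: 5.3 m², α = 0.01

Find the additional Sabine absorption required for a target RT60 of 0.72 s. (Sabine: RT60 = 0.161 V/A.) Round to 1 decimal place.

178.5 sabins

A₁ = Σ Sᵢαᵢ = 456.7×0.07 + 252×0.02 + 252×0.71 + 5.3×0.01 = 215.982 sabins.
V = 1764 m³. Required absorption A₂ = 0.161 × 1764 / 0.72 = 394.450 sabins.
ΔA = A₂ − A₁ = 394.450 − 215.982 = 178.5 sabins.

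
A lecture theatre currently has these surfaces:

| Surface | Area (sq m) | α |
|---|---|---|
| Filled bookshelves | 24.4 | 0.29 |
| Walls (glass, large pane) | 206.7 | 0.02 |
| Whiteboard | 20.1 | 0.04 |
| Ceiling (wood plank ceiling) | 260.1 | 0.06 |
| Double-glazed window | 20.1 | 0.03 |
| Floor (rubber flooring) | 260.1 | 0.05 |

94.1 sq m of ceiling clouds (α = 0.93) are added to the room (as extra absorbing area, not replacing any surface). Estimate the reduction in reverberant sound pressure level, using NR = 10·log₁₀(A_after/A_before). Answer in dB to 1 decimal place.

4.9 dB

Summing Sᵢαᵢ: 7.076 + 4.134 + 0.804 + 15.606 + 0.603 + 13.005 → A_before = 41.228 sabins.
Treatment contributes 94.1·0.93 = 87.513 sabins.
New total A_after = 128.741 sabins.
Reduction = 10 log₁₀(A_after/A_before) = 10 log₁₀(3.1227) = 4.9 dB.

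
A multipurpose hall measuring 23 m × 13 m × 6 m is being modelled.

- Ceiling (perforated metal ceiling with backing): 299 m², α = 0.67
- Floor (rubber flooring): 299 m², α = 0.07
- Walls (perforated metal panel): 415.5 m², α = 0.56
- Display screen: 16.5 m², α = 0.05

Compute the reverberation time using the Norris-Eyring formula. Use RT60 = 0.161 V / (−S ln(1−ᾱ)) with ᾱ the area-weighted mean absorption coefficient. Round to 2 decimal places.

0.48 sec

S = Σ Sᵢ = 1030.0 m².
Absorption A = 299·0.67 + 299·0.07 + 415.5·0.56 + 16.5·0.05 = 454.765 sabins.
ᾱ = 454.765 / 1030.0 = 0.4415.
−S·ln(1−ᾱ) = −1030.0 × ln(1 − 0.4415) = 599.976.
V = 23 × 13 × 6 = 1794 m³.
T = 0.161·V/[−S·ln(1−ᾱ)] = 0.161·1794/599.976 = 0.48 s.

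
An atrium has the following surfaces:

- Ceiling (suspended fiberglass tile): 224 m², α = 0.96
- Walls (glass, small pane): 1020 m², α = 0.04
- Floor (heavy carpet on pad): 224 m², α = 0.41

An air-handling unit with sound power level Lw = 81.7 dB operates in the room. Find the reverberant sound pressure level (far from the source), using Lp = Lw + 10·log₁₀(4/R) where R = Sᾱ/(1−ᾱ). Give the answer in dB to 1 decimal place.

61.1 dB

A = 347.680 sabins; S = 1468.0 m².
ᾱ = 347.680/1468.0 = 0.2368; R = Sᾱ/(1−ᾱ) = 347.680/(1−0.2368) = 455.556 m².
Lp = Lw + 10 log₁₀(4/R) = 81.7 -20.56 = 61.1 dB.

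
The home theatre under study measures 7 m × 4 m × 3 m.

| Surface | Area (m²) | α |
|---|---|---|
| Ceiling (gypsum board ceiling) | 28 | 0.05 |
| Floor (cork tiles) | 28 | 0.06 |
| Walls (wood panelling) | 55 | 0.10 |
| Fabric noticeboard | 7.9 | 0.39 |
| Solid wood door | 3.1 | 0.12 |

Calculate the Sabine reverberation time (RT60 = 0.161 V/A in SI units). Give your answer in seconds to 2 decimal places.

A = Σ Sᵢαᵢ = 28*0.05 + 28*0.06 + 55*0.10 + 7.9*0.39 + 3.1*0.12 = 12.033 sabins.
Room volume: 84 m³.
Sabine: RT60 = 0.161 × 84 / 12.033 = 1.12 s.

1.12 seconds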